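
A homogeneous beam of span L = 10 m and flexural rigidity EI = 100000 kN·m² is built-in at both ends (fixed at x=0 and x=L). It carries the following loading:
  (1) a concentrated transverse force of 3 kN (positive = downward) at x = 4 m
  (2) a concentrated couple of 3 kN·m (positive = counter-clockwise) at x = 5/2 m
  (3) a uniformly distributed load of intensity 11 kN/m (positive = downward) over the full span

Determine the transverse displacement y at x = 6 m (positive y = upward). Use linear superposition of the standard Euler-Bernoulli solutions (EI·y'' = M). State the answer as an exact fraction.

Load 1 — point force P=3 kN at a=4 m (b=L-a=6):
  y_1 = -Pa²(L-x)²(3bL-(3b+a)(L-x))/(6L³EI)  [x>a] = -3·4²·(10-6)²·(3·6·10-(3·6+4)·(10-6))/(6·10³·100000) = -46/390625 m
Load 2 — applied couple M₀=3 kN·m at a=5/2 m (b=L-a=15/2):
  y_2 = (R_Ax³/6 - M_Ax²/2 - M₀(x-a)²/2)/EI  [x>a] with R_A=27/80, M_A=-9/16 = ((27/80)·6³/6 - (-9/16)·6²/2 - 3·(6-(5/2))²/2)/100000 = 39/1000000 m
Load 3 — uniform load w=11 kN/m over full span:
  y_3 = -wx²(L-x)²/(24EI) = -11·6²·(10-6)²/(24·100000) = -33/12500 m
Superposition: y = Σ y_i = -67969/25000000 m ≈ -0.002719 m

y(6) = -67969/25000000 m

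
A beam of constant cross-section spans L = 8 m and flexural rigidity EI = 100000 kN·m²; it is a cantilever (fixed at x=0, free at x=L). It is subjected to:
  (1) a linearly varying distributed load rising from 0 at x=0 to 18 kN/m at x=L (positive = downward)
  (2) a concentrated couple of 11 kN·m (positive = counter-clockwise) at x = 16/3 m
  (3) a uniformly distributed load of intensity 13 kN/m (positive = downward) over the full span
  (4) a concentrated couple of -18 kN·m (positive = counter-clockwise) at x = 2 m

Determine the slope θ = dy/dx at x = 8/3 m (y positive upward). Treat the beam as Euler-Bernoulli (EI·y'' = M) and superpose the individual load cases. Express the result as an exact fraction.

θ(8/3) = -31591/2025000 rad

Load 1 — triangular load w₀=18 kN/m (0→w₀ over full span):
  θ_1 = (w₀Lx²/4-w₀L²x/3-w₀x⁴/(24L))/EI = (18·8·(8/3)²/4-18·8²·(8/3)/3-18·(8/3)⁴/(24·8))/100000 = -652/84375 rad
Load 2 — applied couple M₀=11 kN·m at a=16/3 m (b=L-a=8/3):
  θ_2 = M₀x/EI  [x≤a] = 11·(8/3)/100000 = 11/37500 rad
Load 3 — uniform load w=13 kN/m over full span:
  θ_3 = -wx(x²-3Lx+3L²)/(6EI) = -13·(8/3)·((8/3)²-3·8·(8/3)+3·8²)/(6·100000) = -1976/253125 rad
Load 4 — applied couple M₀=-18 kN·m at a=2 m (b=L-a=6):
  θ_4 = M₀a/EI  [x>a] = (-18)·2/100000 = -9/25000 rad
Superposition: θ = Σ θ_i = -31591/2025000 rad ≈ -0.015600 rad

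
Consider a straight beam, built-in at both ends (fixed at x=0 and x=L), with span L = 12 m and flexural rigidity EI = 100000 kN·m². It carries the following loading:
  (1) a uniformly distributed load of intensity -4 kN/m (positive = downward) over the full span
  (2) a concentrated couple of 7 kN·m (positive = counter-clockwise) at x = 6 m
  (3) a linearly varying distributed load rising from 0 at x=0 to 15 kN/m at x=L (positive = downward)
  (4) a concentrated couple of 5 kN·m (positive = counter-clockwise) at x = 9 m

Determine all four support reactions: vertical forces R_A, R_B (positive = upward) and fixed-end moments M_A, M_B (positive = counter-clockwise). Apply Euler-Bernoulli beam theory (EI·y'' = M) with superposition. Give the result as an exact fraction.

Load 1 — uniform load w=-4 kN/m over full span:
  R_A = wL/2 = (-4)·12/2 = -24 kN
  M_A = wL²/12 = (-4)·12²/12 = -48 kN·m
  R_B = wL/2 = (-4)·12/2 = -24 kN
  M_B = -wL²/12 = -(-4)·12²/12 = 48 kN·m
Load 2 — applied couple M₀=7 kN·m at a=6 m (b=L-a=6):
  R_A = 6M₀ab/L³ = 6·7·6·6/12³ = 7/8 kN
  M_A = M₀b(2a-b)/L² = 7·6·(2·6-6)/12² = 7/4 kN·m
  R_B = -6M₀ab/L³ = -6·7·6·6/12³ = -7/8 kN
  M_B = M₀a(2b-a)/L² = 7·6·(2·6-6)/12² = 7/4 kN·m
Load 3 — triangular load w₀=15 kN/m (0→w₀ over full span):
  R_A = 3w₀L/20 = 3·15·12/20 = 27 kN
  M_A = w₀L²/30 = 15·12²/30 = 72 kN·m
  R_B = 7w₀L/20 = 7·15·12/20 = 63 kN
  M_B = -w₀L²/20 = -15·12²/20 = -108 kN·m
Load 4 — applied couple M₀=5 kN·m at a=9 m (b=L-a=3):
  R_A = 6M₀ab/L³ = 6·5·9·3/12³ = 15/32 kN
  M_A = M₀b(2a-b)/L² = 5·3·(2·9-3)/12² = 25/16 kN·m
  R_B = -6M₀ab/L³ = -6·5·9·3/12³ = -15/32 kN
  M_B = M₀a(2b-a)/L² = 5·9·(2·3-9)/12² = -15/16 kN·m
Superposition: R_A = 139/32 kN, M_A = 437/16 kN·m, R_B = 1205/32 kN, M_B = -947/16 kN·m

R_A = 139/32 kN, M_A = 437/16 kN·m, R_B = 1205/32 kN, M_B = -947/16 kN·m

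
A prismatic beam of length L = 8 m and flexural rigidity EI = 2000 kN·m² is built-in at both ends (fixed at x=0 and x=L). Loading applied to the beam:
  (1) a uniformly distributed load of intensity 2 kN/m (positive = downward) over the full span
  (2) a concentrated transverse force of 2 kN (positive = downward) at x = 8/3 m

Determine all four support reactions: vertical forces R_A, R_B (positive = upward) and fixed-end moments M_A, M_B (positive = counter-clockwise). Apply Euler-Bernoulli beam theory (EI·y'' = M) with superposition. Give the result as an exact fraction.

R_A = 256/27 kN, M_A = 352/27 kN·m, R_B = 230/27 kN, M_B = -320/27 kN·m

Load 1 — uniform load w=2 kN/m over full span:
  R_A = wL/2 = 2·8/2 = 8 kN
  M_A = wL²/12 = 2·8²/12 = 32/3 kN·m
  R_B = wL/2 = 2·8/2 = 8 kN
  M_B = -wL²/12 = -2·8²/12 = -32/3 kN·m
Load 2 — point force P=2 kN at a=8/3 m (b=L-a=16/3):
  R_A = Pb²(3a+b)/L³ = 2·(16/3)²·(3·(8/3)+(16/3))/8³ = 40/27 kN
  M_A = Pab²/L² = 2·(8/3)·(16/3)²/8² = 64/27 kN·m
  R_B = Pa²(a+3b)/L³ = 2·(8/3)²·((8/3)+3·(16/3))/8³ = 14/27 kN
  M_B = -Pa²b/L² = -2·(8/3)²·(16/3)/8² = -32/27 kN·m
Superposition: R_A = 256/27 kN, M_A = 352/27 kN·m, R_B = 230/27 kN, M_B = -320/27 kN·m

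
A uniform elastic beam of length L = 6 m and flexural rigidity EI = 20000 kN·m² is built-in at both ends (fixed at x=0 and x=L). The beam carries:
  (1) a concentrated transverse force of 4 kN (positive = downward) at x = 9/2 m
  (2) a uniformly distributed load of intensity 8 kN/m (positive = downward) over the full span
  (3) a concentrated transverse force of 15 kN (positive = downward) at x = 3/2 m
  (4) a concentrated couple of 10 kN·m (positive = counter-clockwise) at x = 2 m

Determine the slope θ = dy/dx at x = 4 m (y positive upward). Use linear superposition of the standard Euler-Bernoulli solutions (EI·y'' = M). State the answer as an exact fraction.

Load 1 — point force P=4 kN at a=9/2 m (b=L-a=3/2):
  θ_1 = -Pb²x(2aL-(3a+b)x)/(2L³EI)  [x≤a] = -4·(3/2)²·4·(2·(9/2)·6-(3·(9/2)+(3/2))·4)/(2·6³·20000) = 1/40000 rad
Load 2 — uniform load w=8 kN/m over full span:
  θ_2 = -wx(L-x)(L-2x)/(12EI) = -8·4·(6-4)·(6-2·4)/(12·20000) = 1/1875 rad
Load 3 — point force P=15 kN at a=3/2 m (b=L-a=9/2):
  θ_3 = Pa²(L-x)(2bL-(3b+a)(L-x))/(2L³EI)  [x>a] = 15·(3/2)²·(6-4)·(2·(9/2)·6-(3·(9/2)+(3/2))·(6-4))/(2·6³·20000) = 3/16000 rad
Load 4 — applied couple M₀=10 kN·m at a=2 m (b=L-a=4):
  θ_4 = (R_Ax²/2 - M_Ax - M₀(x-a))/EI  [x>a] with R_A=20/9, M_A=0 = ((20/9)·4²/2 - 0·4 - 10·(4-2))/20000 = -1/9000 rad
Superposition: θ = Σ θ_i = 457/720000 rad ≈ 0.000635 rad

θ(4) = 457/720000 rad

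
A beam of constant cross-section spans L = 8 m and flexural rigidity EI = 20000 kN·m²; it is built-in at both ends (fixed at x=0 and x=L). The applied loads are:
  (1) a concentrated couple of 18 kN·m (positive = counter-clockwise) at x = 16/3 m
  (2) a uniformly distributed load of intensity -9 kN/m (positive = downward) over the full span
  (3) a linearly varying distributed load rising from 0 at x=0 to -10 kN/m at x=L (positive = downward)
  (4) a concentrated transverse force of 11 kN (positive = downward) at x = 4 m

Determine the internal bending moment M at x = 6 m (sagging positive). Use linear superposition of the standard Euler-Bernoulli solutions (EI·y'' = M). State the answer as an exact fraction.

M(6) = -53/3 kN·m

Load 1 — applied couple M₀=18 kN·m at a=16/3 m (b=L-a=8/3):
  M_1 = R_Ax - M_A - M₀  [x>a] with R_A=3, M_A=6 = 3·6 - 6 - 18 = -6 kN·m
Load 2 — uniform load w=-9 kN/m over full span:
  M_2 = wLx/2 - wL²/12 - wx²/2 = (-9)·8·6/2 - (-9)·8²/12 - (-9)·6²/2 = -6 kN·m
Load 3 — triangular load w₀=-10 kN/m (0→w₀ over full span):
  M_3 = 3w₀Lx/20 - w₀L²/30 - w₀x³/(6L) = 3·(-10)·8·6/20 - (-10)·8²/30 - (-10)·6³/(6·8) = -17/3 kN·m
Load 4 — point force P=11 kN at a=4 m (b=L-a=4):
  M_4 = Pa²(a+3b)(L-x)/L³ - Pa²b/L²  [x>a] = 11·4²·(4+3·4)·(8-6)/8³ - 11·4²·4/8² = 0 kN·m
Superposition: M = Σ M_i = -53/3 kN·m ≈ -17.666667 kN·m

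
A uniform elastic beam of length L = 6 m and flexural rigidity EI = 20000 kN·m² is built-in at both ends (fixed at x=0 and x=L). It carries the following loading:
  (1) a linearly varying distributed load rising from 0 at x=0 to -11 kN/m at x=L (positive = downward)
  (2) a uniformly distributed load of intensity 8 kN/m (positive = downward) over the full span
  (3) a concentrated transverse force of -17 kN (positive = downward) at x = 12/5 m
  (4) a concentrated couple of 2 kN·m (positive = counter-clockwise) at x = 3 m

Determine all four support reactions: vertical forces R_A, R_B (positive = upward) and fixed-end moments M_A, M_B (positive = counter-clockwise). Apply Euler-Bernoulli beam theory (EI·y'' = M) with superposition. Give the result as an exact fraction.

Load 1 — triangular load w₀=-11 kN/m (0→w₀ over full span):
  R_A = 3w₀L/20 = 3·(-11)·6/20 = -99/10 kN
  M_A = w₀L²/30 = (-11)·6²/30 = -66/5 kN·m
  R_B = 7w₀L/20 = 7·(-11)·6/20 = -231/10 kN
  M_B = -w₀L²/20 = -(-11)·6²/20 = 99/5 kN·m
Load 2 — uniform load w=8 kN/m over full span:
  R_A = wL/2 = 8·6/2 = 24 kN
  M_A = wL²/12 = 8·6²/12 = 24 kN·m
  R_B = wL/2 = 8·6/2 = 24 kN
  M_B = -wL²/12 = -8·6²/12 = -24 kN·m
Load 3 — point force P=-17 kN at a=12/5 m (b=L-a=18/5):
  R_A = Pb²(3a+b)/L³ = (-17)·(18/5)²·(3·(12/5)+(18/5))/6³ = -1377/125 kN
  M_A = Pab²/L² = (-17)·(12/5)·(18/5)²/6² = -1836/125 kN·m
  R_B = Pa²(a+3b)/L³ = (-17)·(12/5)²·((12/5)+3·(18/5))/6³ = -748/125 kN
  M_B = -Pa²b/L² = -(-17)·(12/5)²·(18/5)/6² = 1224/125 kN·m
Load 4 — applied couple M₀=2 kN·m at a=3 m (b=L-a=3):
  R_A = 6M₀ab/L³ = 6·2·3·3/6³ = 1/2 kN
  M_A = M₀b(2a-b)/L² = 2·3·(2·3-3)/6² = 1/2 kN·m
  R_B = -6M₀ab/L³ = -6·2·3·3/6³ = -1/2 kN
  M_B = M₀a(2b-a)/L² = 2·3·(2·3-3)/6² = 1/2 kN·m
Superposition: R_A = 448/125 kN, M_A = -847/250 kN·m, R_B = -698/125 kN, M_B = 1523/250 kN·m

R_A = 448/125 kN, M_A = -847/250 kN·m, R_B = -698/125 kN, M_B = 1523/250 kN·m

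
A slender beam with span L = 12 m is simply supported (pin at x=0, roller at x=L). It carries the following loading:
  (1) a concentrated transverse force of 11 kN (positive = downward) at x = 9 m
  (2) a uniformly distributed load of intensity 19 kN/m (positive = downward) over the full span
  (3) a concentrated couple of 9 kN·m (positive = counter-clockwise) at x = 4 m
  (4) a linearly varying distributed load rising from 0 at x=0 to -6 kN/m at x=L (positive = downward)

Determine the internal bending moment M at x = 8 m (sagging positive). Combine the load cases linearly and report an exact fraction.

Load 1 — point force P=11 kN at a=9 m (b=L-a=3):
  M_1 = Pbx/L  [x≤a] = 11·3·8/12 = 22 kN·m
Load 2 — uniform load w=19 kN/m over full span:
  M_2 = wx(L-x)/2 = 19·8·(12-8)/2 = 304 kN·m
Load 3 — applied couple M₀=9 kN·m at a=4 m (b=L-a=8):
  M_3 = M₀x/L - M₀  [x>a] = 9·8/12 - 9 = -3 kN·m
Load 4 — triangular load w₀=-6 kN/m (0→w₀ over full span):
  M_4 = w₀Lx/6 - w₀x³/(6L) = (-6)·12·8/6 - (-6)·8³/(6·12) = -160/3 kN·m
Superposition: M = Σ M_i = 809/3 kN·m ≈ 269.666667 kN·m

M(8) = 809/3 kN·m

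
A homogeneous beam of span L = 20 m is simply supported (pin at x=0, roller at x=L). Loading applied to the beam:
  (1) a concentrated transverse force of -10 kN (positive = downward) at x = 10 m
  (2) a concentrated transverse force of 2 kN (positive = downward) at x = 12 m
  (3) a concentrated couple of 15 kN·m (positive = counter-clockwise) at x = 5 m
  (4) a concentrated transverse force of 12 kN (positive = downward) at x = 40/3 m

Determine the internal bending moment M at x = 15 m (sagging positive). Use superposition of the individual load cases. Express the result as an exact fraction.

M(15) = 69/4 kN·m

Load 1 — point force P=-10 kN at a=10 m (b=L-a=10):
  M_1 = Pa(L-x)/L  [x>a] = (-10)·10·(20-15)/20 = -25 kN·m
Load 2 — point force P=2 kN at a=12 m (b=L-a=8):
  M_2 = Pa(L-x)/L  [x>a] = 2·12·(20-15)/20 = 6 kN·m
Load 3 — applied couple M₀=15 kN·m at a=5 m (b=L-a=15):
  M_3 = M₀x/L - M₀  [x>a] = 15·15/20 - 15 = -15/4 kN·m
Load 4 — point force P=12 kN at a=40/3 m (b=L-a=20/3):
  M_4 = Pa(L-x)/L  [x>a] = 12·(40/3)·(20-15)/20 = 40 kN·m
Superposition: M = Σ M_i = 69/4 kN·m ≈ 17.250000 kN·m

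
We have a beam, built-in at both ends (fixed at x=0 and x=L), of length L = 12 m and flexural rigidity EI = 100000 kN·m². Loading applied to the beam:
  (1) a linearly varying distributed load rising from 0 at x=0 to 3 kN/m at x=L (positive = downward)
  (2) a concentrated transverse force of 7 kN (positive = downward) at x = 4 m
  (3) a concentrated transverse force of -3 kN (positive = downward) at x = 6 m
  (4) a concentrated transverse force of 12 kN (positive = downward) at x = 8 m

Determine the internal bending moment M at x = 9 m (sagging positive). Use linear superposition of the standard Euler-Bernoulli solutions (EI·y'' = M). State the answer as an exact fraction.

M(9) = 3017/360 kN·m

Load 1 — triangular load w₀=3 kN/m (0→w₀ over full span):
  M_1 = 3w₀Lx/20 - w₀L²/30 - w₀x³/(6L) = 3·3·12·9/20 - 3·12²/30 - 3·9³/(6·12) = 153/40 kN·m
Load 2 — point force P=7 kN at a=4 m (b=L-a=8):
  M_2 = Pa²(a+3b)(L-x)/L³ - Pa²b/L²  [x>a] = 7·4²·(4+3·8)·(12-9)/12³ - 7·4²·8/12² = -7/9 kN·m
Load 3 — point force P=-3 kN at a=6 m (b=L-a=6):
  M_3 = Pa²(a+3b)(L-x)/L³ - Pa²b/L²  [x>a] = (-3)·6²·(6+3·6)·(12-9)/12³ - (-3)·6²·6/12² = 0 kN·m
Load 4 — point force P=12 kN at a=8 m (b=L-a=4):
  M_4 = Pa²(a+3b)(L-x)/L³ - Pa²b/L²  [x>a] = 12·8²·(8+3·4)·(12-9)/12³ - 12·8²·4/12² = 16/3 kN·m
Superposition: M = Σ M_i = 3017/360 kN·m ≈ 8.380556 kN·m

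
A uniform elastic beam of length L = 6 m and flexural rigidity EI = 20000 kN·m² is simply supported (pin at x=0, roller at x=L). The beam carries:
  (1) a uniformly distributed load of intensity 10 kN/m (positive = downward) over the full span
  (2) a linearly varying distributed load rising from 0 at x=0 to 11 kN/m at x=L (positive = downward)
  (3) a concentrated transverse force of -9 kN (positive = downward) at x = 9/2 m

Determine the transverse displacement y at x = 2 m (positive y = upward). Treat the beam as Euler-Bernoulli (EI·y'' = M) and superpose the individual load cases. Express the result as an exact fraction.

y(2) = -29171/2880000 m

Load 1 — uniform load w=10 kN/m over full span:
  y_1 = -wx(L³-2Lx²+x³)/(24EI) = -10·2·(6³-2·6·2²+2³)/(24·20000) = -11/1500 m
Load 2 — triangular load w₀=11 kN/m (0→w₀ over full span):
  y_2 = -w₀x(7L⁴-10L²x²+3x⁴)/(360LEI) = -11·2·(7·6⁴-10·6²·2²+3·2⁴)/(360·6·20000) = -22/5625 m
Load 3 — point force P=-9 kN at a=9/2 m (b=L-a=3/2):
  y_3 = -Pbx(L²-b²-x²)/(6LEI)  [x≤a] = -(-9)·(3/2)·2·(6²-(3/2)²-2²)/(6·6·20000) = 357/320000 m
Superposition: y = Σ y_i = -29171/2880000 m ≈ -0.010129 m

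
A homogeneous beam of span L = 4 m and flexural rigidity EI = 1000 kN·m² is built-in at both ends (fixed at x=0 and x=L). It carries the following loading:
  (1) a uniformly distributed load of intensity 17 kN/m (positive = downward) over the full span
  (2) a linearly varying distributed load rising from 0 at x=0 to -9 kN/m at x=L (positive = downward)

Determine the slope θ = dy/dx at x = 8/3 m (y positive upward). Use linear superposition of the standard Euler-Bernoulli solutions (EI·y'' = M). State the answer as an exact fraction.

Load 1 — uniform load w=17 kN/m over full span:
  θ_1 = -wx(L-x)(L-2x)/(12EI) = -17·(8/3)·(4-(8/3))·(4-2·(8/3))/(12·1000) = 68/10125 rad
Load 2 — triangular load w₀=-9 kN/m (0→w₀ over full span):
  θ_2 = -w₀(2x(L-x)(L-2x)(x+2L)+x²(L-x)²)/(120LEI) = -(-9)·(2·(8/3)·(4-(8/3))·(4-2·(8/3))·((8/3)+2·4)+(8/3)²·(4-(8/3))²)/(120·4·1000) = -28/16875 rad
Superposition: θ = Σ θ_i = 256/50625 rad ≈ 0.005057 rad

θ(8/3) = 256/50625 rad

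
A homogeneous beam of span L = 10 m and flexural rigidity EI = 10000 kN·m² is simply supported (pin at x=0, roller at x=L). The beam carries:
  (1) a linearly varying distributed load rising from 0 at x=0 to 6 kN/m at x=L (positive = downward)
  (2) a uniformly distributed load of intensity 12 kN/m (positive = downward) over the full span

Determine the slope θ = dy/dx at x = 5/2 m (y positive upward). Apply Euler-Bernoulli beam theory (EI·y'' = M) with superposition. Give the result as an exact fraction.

θ(5/2) = -6607/153600 rad

Load 1 — triangular load w₀=6 kN/m (0→w₀ over full span):
  θ_1 = -w₀(7L⁴-30L²x²+15x⁴)/(360LEI) = -6·(7·10⁴-30·10²·(5/2)²+15·(5/2)⁴)/(360·10·10000) = -1327/153600 rad
Load 2 — uniform load w=12 kN/m over full span:
  θ_2 = -w(L³-6Lx²+4x³)/(24EI) = -12·(10³-6·10·(5/2)²+4·(5/2)³)/(24·10000) = -11/320 rad
Superposition: θ = Σ θ_i = -6607/153600 rad ≈ -0.043014 rad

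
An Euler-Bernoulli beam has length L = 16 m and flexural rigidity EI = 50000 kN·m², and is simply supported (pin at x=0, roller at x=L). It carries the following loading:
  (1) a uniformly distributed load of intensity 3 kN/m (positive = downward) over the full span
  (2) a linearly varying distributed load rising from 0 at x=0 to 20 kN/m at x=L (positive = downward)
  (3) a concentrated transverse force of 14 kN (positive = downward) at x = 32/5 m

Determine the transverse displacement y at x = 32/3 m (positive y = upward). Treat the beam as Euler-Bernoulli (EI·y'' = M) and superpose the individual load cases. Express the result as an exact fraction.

y(32/3) = -61481984/284765625 m

Load 1 — uniform load w=3 kN/m over full span:
  y_1 = -wx(L³-2Lx²+x³)/(24EI) = -3·(32/3)·(16³-2·16·(32/3)²+(32/3)³)/(24·50000) = -11264/253125 m
Load 2 — triangular load w₀=20 kN/m (0→w₀ over full span):
  y_2 = -w₀x(7L⁴-10L²x²+3x⁴)/(360LEI) = -20·(32/3)·(7·16⁴-10·16²·(32/3)²+3·(32/3)⁴)/(360·16·50000) = -69632/455625 m
Load 3 — point force P=14 kN at a=32/5 m (b=L-a=48/5):
  y_3 = -Pa(L-x)(2Lx-a²-x²)/(6LEI)  [x>a] = -14·(32/5)·(16-(32/3))·(2·16·(32/3)-(32/5)²-(32/3)²)/(6·16·50000) = -587776/31640625 m
Superposition: y = Σ y_i = -61481984/284765625 m ≈ -0.215904 m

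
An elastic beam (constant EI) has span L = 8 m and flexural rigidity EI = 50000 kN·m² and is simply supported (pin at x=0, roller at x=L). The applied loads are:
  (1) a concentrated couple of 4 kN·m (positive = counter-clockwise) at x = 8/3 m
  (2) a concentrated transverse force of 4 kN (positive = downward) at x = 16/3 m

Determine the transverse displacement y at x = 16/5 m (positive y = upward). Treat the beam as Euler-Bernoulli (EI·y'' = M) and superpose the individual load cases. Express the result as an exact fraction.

y(16/5) = -16024/31640625 m

Load 1 — applied couple M₀=4 kN·m at a=8/3 m (b=L-a=16/3):
  y_1 = (M₀x³/(6L)-M₀(x-a)²/2+C₁x)/EI  [x>a] with C₁=M₀(3b²-L²)/(6L)=16/9 = (4·(16/5)³/(6·8)-4·((16/5)-(8/3))²/2+(16/9)·(16/5))/50000 = 184/1171875 m
Load 2 — point force P=4 kN at a=16/3 m (b=L-a=8/3):
  y_2 = -Pbx(L²-b²-x²)/(6LEI)  [x≤a] = -4·(8/3)·(16/5)·(8²-(8/3)²-(16/5)²)/(6·8·50000) = -20992/31640625 m
Superposition: y = Σ y_i = -16024/31640625 m ≈ -0.000506 m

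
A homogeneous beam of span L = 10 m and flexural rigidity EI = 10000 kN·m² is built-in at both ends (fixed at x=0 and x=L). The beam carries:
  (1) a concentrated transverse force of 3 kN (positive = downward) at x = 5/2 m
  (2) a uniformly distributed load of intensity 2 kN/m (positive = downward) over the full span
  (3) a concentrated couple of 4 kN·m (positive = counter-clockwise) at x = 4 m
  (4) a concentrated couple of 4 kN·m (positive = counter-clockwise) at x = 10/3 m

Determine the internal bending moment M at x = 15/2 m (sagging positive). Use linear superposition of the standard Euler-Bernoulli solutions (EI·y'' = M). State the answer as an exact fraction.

Load 1 — point force P=3 kN at a=5/2 m (b=L-a=15/2):
  M_1 = Pa²(a+3b)(L-x)/L³ - Pa²b/L²  [x>a] = 3·(5/2)²·((5/2)+3·(15/2))·(10-(15/2))/10³ - 3·(5/2)²·(15/2)/10² = -15/64 kN·m
Load 2 — uniform load w=2 kN/m over full span:
  M_2 = wLx/2 - wL²/12 - wx²/2 = 2·10·(15/2)/2 - 2·10²/12 - 2·(15/2)²/2 = 25/12 kN·m
Load 3 — applied couple M₀=4 kN·m at a=4 m (b=L-a=6):
  M_3 = R_Ax - M_A - M₀  [x>a] with R_A=72/125, M_A=12/25 = (72/125)·(15/2) - (12/25) - 4 = -4/25 kN·m
Load 4 — applied couple M₀=4 kN·m at a=10/3 m (b=L-a=20/3):
  M_4 = R_Ax - M_A - M₀  [x>a] with R_A=8/15, M_A=0 = (8/15)·(15/2) - 0 - 4 = 0 kN·m
Superposition: M = Σ M_i = 8107/4800 kN·m ≈ 1.688958 kN·m

M(15/2) = 8107/4800 kN·m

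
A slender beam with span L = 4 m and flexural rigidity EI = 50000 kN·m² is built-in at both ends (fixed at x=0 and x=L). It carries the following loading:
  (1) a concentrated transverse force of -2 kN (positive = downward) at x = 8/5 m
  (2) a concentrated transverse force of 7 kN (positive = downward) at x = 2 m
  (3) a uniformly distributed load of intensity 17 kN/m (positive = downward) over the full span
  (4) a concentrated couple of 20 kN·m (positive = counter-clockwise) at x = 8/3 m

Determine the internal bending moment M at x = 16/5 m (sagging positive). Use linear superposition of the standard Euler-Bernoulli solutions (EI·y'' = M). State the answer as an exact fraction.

Load 1 — point force P=-2 kN at a=8/5 m (b=L-a=12/5):
  M_1 = Pa²(a+3b)(L-x)/L³ - Pa²b/L²  [x>a] = (-2)·(8/5)²·((8/5)+3·(12/5))·(4-(16/5))/4³ - (-2)·(8/5)²·(12/5)/4² = 128/625 kN·m
Load 2 — point force P=7 kN at a=2 m (b=L-a=2):
  M_2 = Pa²(a+3b)(L-x)/L³ - Pa²b/L²  [x>a] = 7·2²·(2+3·2)·(4-(16/5))/4³ - 7·2²·2/4² = -7/10 kN·m
Load 3 — uniform load w=17 kN/m over full span:
  M_3 = wLx/2 - wL²/12 - wx²/2 = 17·4·(16/5)/2 - 17·4²/12 - 17·(16/5)²/2 = -68/75 kN·m
Load 4 — applied couple M₀=20 kN·m at a=8/3 m (b=L-a=4/3):
  M_4 = R_Ax - M_A - M₀  [x>a] with R_A=20/3, M_A=20/3 = (20/3)·(16/5) - (20/3) - 20 = -16/3 kN·m
Superposition: M = Σ M_i = -8419/1250 kN·m ≈ -6.735200 kN·m

M(16/5) = -8419/1250 kN·m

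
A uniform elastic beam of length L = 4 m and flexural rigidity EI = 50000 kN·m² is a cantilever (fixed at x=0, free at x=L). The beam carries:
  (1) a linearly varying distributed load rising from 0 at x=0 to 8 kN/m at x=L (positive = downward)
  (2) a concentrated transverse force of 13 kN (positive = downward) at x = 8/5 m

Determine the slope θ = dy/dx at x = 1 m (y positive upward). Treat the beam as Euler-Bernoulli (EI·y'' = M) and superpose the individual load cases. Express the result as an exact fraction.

θ(1) = -981/1000000 rad

Load 1 — triangular load w₀=8 kN/m (0→w₀ over full span):
  θ_1 = (w₀Lx²/4-w₀L²x/3-w₀x⁴/(24L))/EI = (8·4·1²/4-8·4²·1/3-8·1⁴/(24·4))/50000 = -139/200000 rad
Load 2 — point force P=13 kN at a=8/5 m (b=L-a=12/5):
  θ_2 = -Px(2a-x)/(2EI)  [x≤a] = -13·1·(2·(8/5)-1)/(2·50000) = -143/500000 rad
Superposition: θ = Σ θ_i = -981/1000000 rad ≈ -0.000981 rad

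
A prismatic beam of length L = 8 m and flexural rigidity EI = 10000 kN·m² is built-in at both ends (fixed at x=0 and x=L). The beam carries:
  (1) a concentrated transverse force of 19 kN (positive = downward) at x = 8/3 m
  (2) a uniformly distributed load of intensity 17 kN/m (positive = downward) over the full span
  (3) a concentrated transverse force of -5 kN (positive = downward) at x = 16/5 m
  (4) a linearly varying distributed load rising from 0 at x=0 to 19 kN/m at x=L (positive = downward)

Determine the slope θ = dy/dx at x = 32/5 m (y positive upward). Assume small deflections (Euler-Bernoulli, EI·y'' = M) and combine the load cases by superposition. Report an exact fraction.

Load 1 — point force P=19 kN at a=8/3 m (b=L-a=16/3):
  θ_1 = Pa²(L-x)(2bL-(3b+a)(L-x))/(2L³EI)  [x>a] = 19·(8/3)²·(8-(32/5))·(2·(16/3)·8-(3·(16/3)+(8/3))·(8-(32/5)))/(2·8³·10000) = 494/421875 rad
Load 2 — uniform load w=17 kN/m over full span:
  θ_2 = -wx(L-x)(L-2x)/(12EI) = -17·(32/5)·(8-(32/5))·(8-2·(32/5))/(12·10000) = 544/78125 rad
Load 3 — point force P=-5 kN at a=16/5 m (b=L-a=24/5):
  θ_3 = Pa²(L-x)(2bL-(3b+a)(L-x))/(2L³EI)  [x>a] = (-5)·(16/5)²·(8-(32/5))·(2·(24/5)·8-(3·(24/5)+(16/5))·(8-(32/5)))/(2·8³·10000) = -152/390625 rad
Load 4 — triangular load w₀=19 kN/m (0→w₀ over full span):
  θ_4 = -w₀(2x(L-x)(L-2x)(x+2L)+x²(L-x)²)/(120LEI) = -19·(2·(32/5)·(8-(32/5))·(8-2·(32/5))·((32/5)+2·8)+(32/5)²·(8-(32/5))²)/(120·8·10000) = 4864/1171875 rad
Superposition: θ = Σ θ_i = 125462/10546875 rad ≈ 0.011896 rad

θ(32/5) = 125462/10546875 rad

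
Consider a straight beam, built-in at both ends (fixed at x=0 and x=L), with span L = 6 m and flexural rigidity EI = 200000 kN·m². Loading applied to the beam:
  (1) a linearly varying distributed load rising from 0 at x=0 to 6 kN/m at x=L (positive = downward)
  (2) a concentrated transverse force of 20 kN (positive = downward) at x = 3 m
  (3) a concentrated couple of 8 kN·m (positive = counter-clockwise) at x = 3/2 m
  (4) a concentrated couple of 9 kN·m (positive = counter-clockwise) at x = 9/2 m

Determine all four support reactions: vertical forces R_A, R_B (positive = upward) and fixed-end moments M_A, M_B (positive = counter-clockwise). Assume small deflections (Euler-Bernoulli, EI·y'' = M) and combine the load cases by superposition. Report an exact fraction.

R_A = 1487/80 kN, M_A = 1881/80 kN·m, R_B = 1553/80 kN, M_B = -1999/80 kN·m

Load 1 — triangular load w₀=6 kN/m (0→w₀ over full span):
  R_A = 3w₀L/20 = 3·6·6/20 = 27/5 kN
  M_A = w₀L²/30 = 6·6²/30 = 36/5 kN·m
  R_B = 7w₀L/20 = 7·6·6/20 = 63/5 kN
  M_B = -w₀L²/20 = -6·6²/20 = -54/5 kN·m
Load 2 — point force P=20 kN at a=3 m (b=L-a=3):
  R_A = Pb²(3a+b)/L³ = 20·3²·(3·3+3)/6³ = 10 kN
  M_A = Pab²/L² = 20·3·3²/6² = 15 kN·m
  R_B = Pa²(a+3b)/L³ = 20·3²·(3+3·3)/6³ = 10 kN
  M_B = -Pa²b/L² = -20·3²·3/6² = -15 kN·m
Load 3 — applied couple M₀=8 kN·m at a=3/2 m (b=L-a=9/2):
  R_A = 6M₀ab/L³ = 6·8·(3/2)·(9/2)/6³ = 3/2 kN
  M_A = M₀b(2a-b)/L² = 8·(9/2)·(2·(3/2)-(9/2))/6² = -3/2 kN·m
  R_B = -6M₀ab/L³ = -6·8·(3/2)·(9/2)/6³ = -3/2 kN
  M_B = M₀a(2b-a)/L² = 8·(3/2)·(2·(9/2)-(3/2))/6² = 5/2 kN·m
Load 4 — applied couple M₀=9 kN·m at a=9/2 m (b=L-a=3/2):
  R_A = 6M₀ab/L³ = 6·9·(9/2)·(3/2)/6³ = 27/16 kN
  M_A = M₀b(2a-b)/L² = 9·(3/2)·(2·(9/2)-(3/2))/6² = 45/16 kN·m
  R_B = -6M₀ab/L³ = -6·9·(9/2)·(3/2)/6³ = -27/16 kN
  M_B = M₀a(2b-a)/L² = 9·(9/2)·(2·(3/2)-(9/2))/6² = -27/16 kN·m
Superposition: R_A = 1487/80 kN, M_A = 1881/80 kN·m, R_B = 1553/80 kN, M_B = -1999/80 kN·m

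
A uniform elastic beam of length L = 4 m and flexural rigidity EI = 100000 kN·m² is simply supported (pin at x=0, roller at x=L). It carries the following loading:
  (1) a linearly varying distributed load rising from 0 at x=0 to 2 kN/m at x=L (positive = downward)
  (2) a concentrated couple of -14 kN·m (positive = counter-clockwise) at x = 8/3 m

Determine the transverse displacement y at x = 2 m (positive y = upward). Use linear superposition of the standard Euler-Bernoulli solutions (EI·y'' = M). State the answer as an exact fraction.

Load 1 — triangular load w₀=2 kN/m (0→w₀ over full span):
  y_1 = -w₀x(7L⁴-10L²x²+3x⁴)/(360LEI) = -2·2·(7·4⁴-10·4²·2²+3·2⁴)/(360·4·100000) = -1/30000 m
Load 2 — applied couple M₀=-14 kN·m at a=8/3 m (b=L-a=4/3):
  y_2 = (M₀x³/(6L)+C₁x)/EI  [x≤a] with C₁=M₀(3b²-L²)/(6L)=56/9 = ((-14)·2³/(6·4)+(56/9)·2)/100000 = 7/90000 m
Superposition: y = Σ y_i = 1/22500 m ≈ 0.000044 m

y(2) = 1/22500 m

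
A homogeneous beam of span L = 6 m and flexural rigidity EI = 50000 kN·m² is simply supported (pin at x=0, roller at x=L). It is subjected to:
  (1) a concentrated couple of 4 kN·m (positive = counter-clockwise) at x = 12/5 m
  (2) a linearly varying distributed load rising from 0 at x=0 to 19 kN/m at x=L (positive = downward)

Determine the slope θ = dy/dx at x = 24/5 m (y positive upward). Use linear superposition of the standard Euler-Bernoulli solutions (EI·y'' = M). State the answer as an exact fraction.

θ(24/5) = 42149/31250000 rad

Load 1 — applied couple M₀=4 kN·m at a=12/5 m (b=L-a=18/5):
  θ_1 = (M₀x²/(2L)-M₀(x-a)+C₁)/EI  [x>a] with C₁=M₀(3b²-L²)/(6L)=8/25 = (4·(24/5)²/(2·6)-4·((24/5)-(12/5))+(8/25))/50000 = -1/31250 rad
Load 2 — triangular load w₀=19 kN/m (0→w₀ over full span):
  θ_2 = -w₀(7L⁴-30L²x²+15x⁴)/(360LEI) = -19·(7·6⁴-30·6²·(24/5)²+15·(24/5)⁴)/(360·6·50000) = 43149/31250000 rad
Superposition: θ = Σ θ_i = 42149/31250000 rad ≈ 0.001349 rad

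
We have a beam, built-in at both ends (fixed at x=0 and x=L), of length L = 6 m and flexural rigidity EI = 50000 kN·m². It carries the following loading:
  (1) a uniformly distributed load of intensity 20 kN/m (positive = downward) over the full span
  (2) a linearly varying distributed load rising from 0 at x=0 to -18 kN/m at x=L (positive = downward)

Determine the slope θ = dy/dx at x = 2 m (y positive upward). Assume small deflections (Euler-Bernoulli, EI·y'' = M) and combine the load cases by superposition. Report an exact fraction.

Load 1 — uniform load w=20 kN/m over full span:
  θ_1 = -wx(L-x)(L-2x)/(12EI) = -20·2·(6-2)·(6-2·2)/(12·50000) = -1/1875 rad
Load 2 — triangular load w₀=-18 kN/m (0→w₀ over full span):
  θ_2 = -w₀(2x(L-x)(L-2x)(x+2L)+x²(L-x)²)/(120LEI) = -(-18)·(2·2·(6-2)·(6-2·2)·(2+2·6)+2²·(6-2)²)/(120·6·50000) = 4/15625 rad
Superposition: θ = Σ θ_i = -13/46875 rad ≈ -0.000277 rad

θ(2) = -13/46875 rad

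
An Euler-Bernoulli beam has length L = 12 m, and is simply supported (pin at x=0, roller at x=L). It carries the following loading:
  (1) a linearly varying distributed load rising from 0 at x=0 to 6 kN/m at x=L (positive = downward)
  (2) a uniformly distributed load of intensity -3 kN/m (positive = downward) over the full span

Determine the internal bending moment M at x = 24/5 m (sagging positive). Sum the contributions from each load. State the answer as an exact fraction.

Load 1 — triangular load w₀=6 kN/m (0→w₀ over full span):
  M_1 = w₀Lx/6 - w₀x³/(6L) = 6·12·(24/5)/6 - 6·(24/5)³/(6·12) = 6048/125 kN·m
Load 2 — uniform load w=-3 kN/m over full span:
  M_2 = wx(L-x)/2 = (-3)·(24/5)·(12-(24/5))/2 = -1296/25 kN·m
Superposition: M = Σ M_i = -432/125 kN·m ≈ -3.456000 kN·m

M(24/5) = -432/125 kN·m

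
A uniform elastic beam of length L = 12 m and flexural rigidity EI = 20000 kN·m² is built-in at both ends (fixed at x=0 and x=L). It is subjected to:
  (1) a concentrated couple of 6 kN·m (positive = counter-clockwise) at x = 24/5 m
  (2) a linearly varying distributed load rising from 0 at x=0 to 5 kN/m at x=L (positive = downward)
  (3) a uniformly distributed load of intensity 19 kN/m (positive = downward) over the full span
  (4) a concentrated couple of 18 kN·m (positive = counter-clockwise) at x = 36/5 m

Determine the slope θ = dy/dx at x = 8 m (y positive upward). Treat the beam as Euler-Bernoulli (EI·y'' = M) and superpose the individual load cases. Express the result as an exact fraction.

θ(8) = 6589/562500 rad

Load 1 — applied couple M₀=6 kN·m at a=24/5 m (b=L-a=36/5):
  θ_1 = (R_Ax²/2 - M_Ax - M₀(x-a))/EI  [x>a] with R_A=18/25, M_A=18/25 = ((18/25)·8²/2 - (18/25)·8 - 6·(8-(24/5)))/20000 = -3/31250 rad
Load 2 — triangular load w₀=5 kN/m (0→w₀ over full span):
  θ_2 = -w₀(2x(L-x)(L-2x)(x+2L)+x²(L-x)²)/(120LEI) = -5·(2·8·(12-8)·(12-2·8)·(8+2·12)+8²·(12-8)²)/(120·12·20000) = 7/5625 rad
Load 3 — uniform load w=19 kN/m over full span:
  θ_3 = -wx(L-x)(L-2x)/(12EI) = -19·8·(12-8)·(12-2·8)/(12·20000) = 19/1875 rad
Load 4 — applied couple M₀=18 kN·m at a=36/5 m (b=L-a=24/5):
  θ_4 = (R_Ax²/2 - M_Ax - M₀(x-a))/EI  [x>a] with R_A=54/25, M_A=144/25 = ((54/25)·8²/2 - (144/25)·8 - 18·(8-(36/5)))/20000 = 27/62500 rad
Superposition: θ = Σ θ_i = 6589/562500 rad ≈ 0.011714 rad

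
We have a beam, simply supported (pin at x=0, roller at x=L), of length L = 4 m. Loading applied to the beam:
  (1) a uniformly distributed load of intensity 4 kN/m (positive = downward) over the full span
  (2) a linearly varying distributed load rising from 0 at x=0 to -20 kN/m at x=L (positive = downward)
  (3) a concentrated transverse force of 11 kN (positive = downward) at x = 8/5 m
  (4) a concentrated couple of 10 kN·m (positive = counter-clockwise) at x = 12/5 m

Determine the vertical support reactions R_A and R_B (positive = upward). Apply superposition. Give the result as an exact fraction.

R_A = 113/30 kN, R_B = -503/30 kN

Load 1 — uniform load w=4 kN/m over full span:
  R_A = wL/2 = 4·4/2 = 8 kN
  R_B = wL/2 = 4·4/2 = 8 kN
Load 2 — triangular load w₀=-20 kN/m (0→w₀ over full span):
  R_A = w₀L/6 = (-20)·4/6 = -40/3 kN
  R_B = w₀L/3 = (-20)·4/3 = -80/3 kN
Load 3 — point force P=11 kN at a=8/5 m (b=L-a=12/5):
  R_A = Pb/L = 11·(12/5)/4 = 33/5 kN
  R_B = Pa/L = 11·(8/5)/4 = 22/5 kN
Load 4 — applied couple M₀=10 kN·m at a=12/5 m (b=L-a=8/5):
  R_A = M₀/L = 10/4 = 5/2 kN
  R_B = -M₀/L = -10/4 = -5/2 kN
Superposition: R_A = 113/30 kN, R_B = -503/30 kN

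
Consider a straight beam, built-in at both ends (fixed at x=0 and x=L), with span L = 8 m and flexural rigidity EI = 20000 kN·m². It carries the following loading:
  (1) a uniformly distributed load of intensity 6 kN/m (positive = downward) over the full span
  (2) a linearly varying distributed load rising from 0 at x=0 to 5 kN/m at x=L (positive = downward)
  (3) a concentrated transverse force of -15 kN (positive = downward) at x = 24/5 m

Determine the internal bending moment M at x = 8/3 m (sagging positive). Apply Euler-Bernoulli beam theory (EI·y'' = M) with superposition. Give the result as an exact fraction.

M(8/3) = 23216/2025 kN·m

Load 1 — uniform load w=6 kN/m over full span:
  M_1 = wLx/2 - wL²/12 - wx²/2 = 6·8·(8/3)/2 - 6·8²/12 - 6·(8/3)²/2 = 32/3 kN·m
Load 2 — triangular load w₀=5 kN/m (0→w₀ over full span):
  M_2 = 3w₀Lx/20 - w₀L²/30 - w₀x³/(6L) = 3·5·8·(8/3)/20 - 5·8²/30 - 5·(8/3)³/(6·8) = 272/81 kN·m
Load 3 — point force P=-15 kN at a=24/5 m (b=L-a=16/5):
  M_3 = Pb²(3a+b)x/L³ - Pab²/L²  [x≤a] = (-15)·(16/5)²·(3·(24/5)+(16/5))·(8/3)/8³ - (-15)·(24/5)·(16/5)²/8² = -64/25 kN·m
Superposition: M = Σ M_i = 23216/2025 kN·m ≈ 11.464691 kN·m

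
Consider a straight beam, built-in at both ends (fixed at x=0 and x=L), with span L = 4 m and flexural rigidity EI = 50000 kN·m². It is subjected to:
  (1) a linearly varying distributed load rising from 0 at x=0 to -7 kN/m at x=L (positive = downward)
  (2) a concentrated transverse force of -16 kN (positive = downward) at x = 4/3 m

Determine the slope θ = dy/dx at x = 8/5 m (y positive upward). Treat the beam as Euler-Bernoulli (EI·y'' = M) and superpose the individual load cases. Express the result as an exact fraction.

Load 1 — triangular load w₀=-7 kN/m (0→w₀ over full span):
  θ_1 = -w₀(2x(L-x)(L-2x)(x+2L)+x²(L-x)²)/(120LEI) = -(-7)·(2·(8/5)·(4-(8/5))·(4-2·(8/5))·((8/5)+2·4)+(8/5)²·(4-(8/5))²)/(120·4·50000) = 42/1953125 rad
Load 2 — point force P=-16 kN at a=4/3 m (b=L-a=8/3):
  θ_2 = Pa²(L-x)(2bL-(3b+a)(L-x))/(2L³EI)  [x>a] = (-16)·(4/3)²·(4-(8/5))·(2·(8/3)·4-(3·(8/3)+(4/3))·(4-(8/5)))/(2·4³·50000) = 8/703125 rad
Superposition: θ = Σ θ_i = 578/17578125 rad ≈ 0.000033 rad

θ(8/5) = 578/17578125 rad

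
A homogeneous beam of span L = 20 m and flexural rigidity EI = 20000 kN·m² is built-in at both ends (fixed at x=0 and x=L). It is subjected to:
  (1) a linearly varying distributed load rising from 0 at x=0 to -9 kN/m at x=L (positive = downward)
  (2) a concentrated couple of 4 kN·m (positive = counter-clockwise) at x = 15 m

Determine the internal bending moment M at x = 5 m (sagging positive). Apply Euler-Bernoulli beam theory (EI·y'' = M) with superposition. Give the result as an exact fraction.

Load 1 — triangular load w₀=-9 kN/m (0→w₀ over full span):
  M_1 = 3w₀Lx/20 - w₀L²/30 - w₀x³/(6L) = 3·(-9)·20·5/20 - (-9)·20²/30 - (-9)·5³/(6·20) = -45/8 kN·m
Load 2 — applied couple M₀=4 kN·m at a=15 m (b=L-a=5):
  M_2 = R_Ax - M_A  [x≤a] with R_A=9/40, M_A=5/4 = (9/40)·5 - (5/4) = -1/8 kN·m
Superposition: M = Σ M_i = -23/4 kN·m ≈ -5.750000 kN·m

M(5) = -23/4 kN·m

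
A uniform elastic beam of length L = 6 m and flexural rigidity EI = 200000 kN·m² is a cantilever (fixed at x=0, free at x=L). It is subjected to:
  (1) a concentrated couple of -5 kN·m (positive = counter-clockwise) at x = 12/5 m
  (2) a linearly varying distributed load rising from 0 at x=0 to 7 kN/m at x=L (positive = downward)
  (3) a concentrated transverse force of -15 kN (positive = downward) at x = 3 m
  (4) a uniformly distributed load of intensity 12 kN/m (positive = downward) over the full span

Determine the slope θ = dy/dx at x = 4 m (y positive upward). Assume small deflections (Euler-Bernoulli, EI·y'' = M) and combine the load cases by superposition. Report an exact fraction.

θ(4) = -9737/3600000 rad

Load 1 — applied couple M₀=-5 kN·m at a=12/5 m (b=L-a=18/5):
  θ_1 = M₀a/EI  [x>a] = (-5)·(12/5)/200000 = -3/50000 rad
Load 2 — triangular load w₀=7 kN/m (0→w₀ over full span):
  θ_2 = (w₀Lx²/4-w₀L²x/3-w₀x⁴/(24L))/EI = (7·6·4²/4-7·6²·4/3-7·4⁴/(24·6))/200000 = -203/225000 rad
Load 3 — point force P=-15 kN at a=3 m (b=L-a=3):
  θ_3 = -Pa²/(2EI)  [x>a] = -(-15)·3²/(2·200000) = 27/80000 rad
Load 4 — uniform load w=12 kN/m over full span:
  θ_4 = -wx(x²-3Lx+3L²)/(6EI) = -12·4·(4²-3·6·4+3·6²)/(6·200000) = -13/6250 rad
Superposition: θ = Σ θ_i = -9737/3600000 rad ≈ -0.002705 rad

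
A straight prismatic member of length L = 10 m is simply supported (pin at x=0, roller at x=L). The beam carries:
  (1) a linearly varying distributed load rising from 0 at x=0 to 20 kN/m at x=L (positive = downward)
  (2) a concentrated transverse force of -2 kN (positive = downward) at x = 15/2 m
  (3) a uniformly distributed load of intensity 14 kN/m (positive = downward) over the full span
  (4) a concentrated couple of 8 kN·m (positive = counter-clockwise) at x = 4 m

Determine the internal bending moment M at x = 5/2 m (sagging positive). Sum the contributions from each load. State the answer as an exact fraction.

Load 1 — triangular load w₀=20 kN/m (0→w₀ over full span):
  M_1 = w₀Lx/6 - w₀x³/(6L) = 20·10·(5/2)/6 - 20·(5/2)³/(6·10) = 625/8 kN·m
Load 2 — point force P=-2 kN at a=15/2 m (b=L-a=5/2):
  M_2 = Pbx/L  [x≤a] = (-2)·(5/2)·(5/2)/10 = -5/4 kN·m
Load 3 — uniform load w=14 kN/m over full span:
  M_3 = wx(L-x)/2 = 14·(5/2)·(10-(5/2))/2 = 525/4 kN·m
Load 4 — applied couple M₀=8 kN·m at a=4 m (b=L-a=6):
  M_4 = M₀x/L  [x≤a] = 8·(5/2)/10 = 2 kN·m
Superposition: M = Σ M_i = 1681/8 kN·m ≈ 210.125000 kN·m

M(5/2) = 1681/8 kN·m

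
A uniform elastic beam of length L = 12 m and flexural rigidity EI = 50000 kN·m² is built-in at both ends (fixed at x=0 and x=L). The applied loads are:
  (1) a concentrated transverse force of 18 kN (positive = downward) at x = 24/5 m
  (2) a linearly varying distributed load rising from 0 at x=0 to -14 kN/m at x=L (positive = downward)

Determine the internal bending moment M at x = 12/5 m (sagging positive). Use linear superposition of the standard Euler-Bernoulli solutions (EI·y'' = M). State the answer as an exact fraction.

Load 1 — point force P=18 kN at a=24/5 m (b=L-a=36/5):
  M_1 = Pb²(3a+b)x/L³ - Pab²/L²  [x≤a] = 18·(36/5)²·(3·(24/5)+(36/5))·(12/5)/12³ - 18·(24/5)·(36/5)²/12² = -1944/625 kN·m
Load 2 — triangular load w₀=-14 kN/m (0→w₀ over full span):
  M_2 = 3w₀Lx/20 - w₀L²/30 - w₀x³/(6L) = 3·(-14)·12·(12/5)/20 - (-14)·12²/30 - (-14)·(12/5)³/(6·12) = 1176/125 kN·m
Superposition: M = Σ M_i = 3936/625 kN·m ≈ 6.297600 kN·m

M(12/5) = 3936/625 kN·m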